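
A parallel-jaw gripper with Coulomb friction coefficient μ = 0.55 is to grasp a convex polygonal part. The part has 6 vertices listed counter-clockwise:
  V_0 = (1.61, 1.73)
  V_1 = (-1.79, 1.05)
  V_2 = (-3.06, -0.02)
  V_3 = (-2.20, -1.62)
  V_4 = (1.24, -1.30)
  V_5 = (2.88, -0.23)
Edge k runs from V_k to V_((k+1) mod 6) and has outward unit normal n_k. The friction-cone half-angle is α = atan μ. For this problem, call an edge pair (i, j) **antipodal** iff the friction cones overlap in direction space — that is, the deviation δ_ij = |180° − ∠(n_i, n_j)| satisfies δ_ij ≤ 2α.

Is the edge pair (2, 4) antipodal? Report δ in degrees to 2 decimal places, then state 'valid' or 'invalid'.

α = atan 0.55 = 28.81°;  2α = 57.62°
edge 2: e_2 = (+0.86, -1.60);  n_2 = (-0.8808, -0.4734)
edge 4: e_4 = (+1.64, +1.07);  n_4 = (+0.5464, -0.8375)
∠(n_2, n_4) = 94.86°
δ = |180° − 94.86°| = 85.14°
85.14° > 2α = 57.62°  →  invalid

δ = 85.14°, invalid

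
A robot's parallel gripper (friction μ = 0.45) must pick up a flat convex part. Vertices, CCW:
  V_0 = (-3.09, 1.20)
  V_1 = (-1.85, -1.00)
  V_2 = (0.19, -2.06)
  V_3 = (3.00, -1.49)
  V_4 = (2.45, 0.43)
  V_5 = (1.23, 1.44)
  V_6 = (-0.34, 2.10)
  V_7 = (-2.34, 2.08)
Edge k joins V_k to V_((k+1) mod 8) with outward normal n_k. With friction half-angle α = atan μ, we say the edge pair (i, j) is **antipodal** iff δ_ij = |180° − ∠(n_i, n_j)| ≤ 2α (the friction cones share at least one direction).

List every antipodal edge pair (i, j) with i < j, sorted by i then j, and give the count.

count = 10; pairs: (0,3), (0,4), (0,5), (1,3), (1,4), (1,5), (1,6), (2,5), (2,6), (2,7)

α = atan 0.45 = 24.23°;  2α = 48.46°
n_0 = (-0.8712, -0.4910)
n_1 = (-0.4611, -0.8874)
n_2 = (+0.1988, -0.9800)
n_3 = (+0.9613, +0.2754)
n_4 = (+0.6377, +0.7703)
n_5 = (+0.3875, +0.9219)
n_6 = (-0.0100, +1.0000)
n_7 = (-0.7611, +0.6487)
  (0,1): δ = 146.86°  ·
  (0,2): δ = 107.94°  ·
  (0,3): δ = 13.42°  ✓
  (0,4): δ = 20.97°  ✓
  (0,5): δ = 37.79°  ✓
  (0,6): δ = 61.17°  ·
  (0,7): δ = 110.15°  ·
  (1,2): δ = 141.08°  ·
  (1,3): δ = 46.56°  ✓
  (1,4): δ = 12.16°  ✓
  (1,5): δ = 4.66°  ✓
  (1,6): δ = 28.03°  ✓
  (1,7): δ = 77.02°  ·
  (2,3): δ = 85.48°  ·
  (2,4): δ = 51.09°  ·
  (2,5): δ = 34.27°  ✓
  (2,6): δ = 10.89°  ✓
  (2,7): δ = 38.09°  ✓
  (3,4): δ = 145.61°  ·
  (3,5): δ = 128.79°  ·
  (3,6): δ = 105.41°  ·
  (3,7): δ = 56.42°  ·
  (4,5): δ = 163.18°  ·
  (4,6): δ = 139.81°  ·
  (4,7): δ = 90.82°  ·
  (5,6): δ = 156.63°  ·
  (5,7): δ = 107.64°  ·
  (6,7): δ = 131.01°  ·
antipodal pairs: 10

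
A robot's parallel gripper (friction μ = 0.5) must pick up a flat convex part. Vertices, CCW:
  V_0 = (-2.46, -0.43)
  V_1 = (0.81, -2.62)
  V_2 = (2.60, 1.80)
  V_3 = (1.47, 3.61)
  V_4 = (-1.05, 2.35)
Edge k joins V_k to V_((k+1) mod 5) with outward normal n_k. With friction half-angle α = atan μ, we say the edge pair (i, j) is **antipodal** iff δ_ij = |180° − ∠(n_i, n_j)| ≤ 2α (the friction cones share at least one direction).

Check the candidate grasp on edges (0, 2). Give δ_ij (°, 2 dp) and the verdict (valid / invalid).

α = atan 0.5 = 26.57°;  2α = 53.13°
edge 0: e_0 = (+3.27, -2.19);  n_0 = (-0.5565, -0.8309)
edge 2: e_2 = (-1.13, +1.81);  n_2 = (+0.8483, +0.5296)
∠(n_0, n_2) = 155.79°
δ = |180° − 155.79°| = 24.21°
24.21° ≤ 2α = 53.13°  →  valid

δ = 24.21°, valid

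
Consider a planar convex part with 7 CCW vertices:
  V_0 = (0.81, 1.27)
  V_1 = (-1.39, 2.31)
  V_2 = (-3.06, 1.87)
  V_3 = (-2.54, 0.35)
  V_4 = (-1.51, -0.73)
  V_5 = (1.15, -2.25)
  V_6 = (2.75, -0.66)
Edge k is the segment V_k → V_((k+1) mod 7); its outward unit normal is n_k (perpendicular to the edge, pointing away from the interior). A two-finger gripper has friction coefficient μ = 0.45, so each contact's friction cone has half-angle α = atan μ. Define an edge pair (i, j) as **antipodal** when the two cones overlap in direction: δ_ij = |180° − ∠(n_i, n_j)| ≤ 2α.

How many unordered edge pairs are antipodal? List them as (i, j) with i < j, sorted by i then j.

α = atan 0.45 = 24.23°;  2α = 48.46°
n_0 = (+0.4274, +0.9041)
n_1 = (-0.2548, +0.9670)
n_2 = (-0.9462, -0.3237)
n_3 = (-0.7237, -0.6902)
n_4 = (-0.4961, -0.8682)
n_5 = (+0.7049, -0.7093)
n_6 = (+0.7053, +0.7089)
  (0,1): δ = 139.94°  ·
  (0,2): δ = 45.81°  ✓
  (0,3): δ = 21.06°  ✓
  (0,4): δ = 4.44°  ✓
  (0,5): δ = 70.12°  ·
  (0,6): δ = 160.45°  ·
  (1,2): δ = 85.87°  ·
  (1,3): δ = 61.12°  ·
  (1,4): δ = 44.51°  ✓
  (1,5): δ = 30.06°  ✓
  (1,6): δ = 120.39°  ·
  (2,3): δ = 155.24°  ·
  (2,4): δ = 138.63°  ·
  (2,5): δ = 64.07°  ·
  (2,6): δ = 26.26°  ✓
  (3,4): δ = 163.39°  ·
  (3,5): δ = 88.82°  ·
  (3,6): δ = 1.51°  ✓
  (4,5): δ = 105.43°  ·
  (4,6): δ = 15.11°  ✓
  (5,6): δ = 89.67°  ·
antipodal pairs: 8

count = 8; pairs: (0,2), (0,3), (0,4), (1,4), (1,5), (2,6), (3,6), (4,6)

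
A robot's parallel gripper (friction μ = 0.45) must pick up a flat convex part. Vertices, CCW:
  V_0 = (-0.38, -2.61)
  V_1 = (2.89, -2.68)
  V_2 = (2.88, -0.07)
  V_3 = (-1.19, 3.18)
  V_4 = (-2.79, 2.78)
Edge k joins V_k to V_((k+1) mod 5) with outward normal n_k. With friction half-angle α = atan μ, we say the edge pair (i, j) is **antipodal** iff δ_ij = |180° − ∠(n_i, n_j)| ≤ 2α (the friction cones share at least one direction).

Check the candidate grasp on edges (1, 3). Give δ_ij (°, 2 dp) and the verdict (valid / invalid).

δ = 76.18°, invalid

α = atan 0.45 = 24.23°;  2α = 48.46°
edge 1: e_1 = (-0.01, +2.61);  n_1 = (+1.0000, +0.0038)
edge 3: e_3 = (-1.60, -0.40);  n_3 = (-0.2425, +0.9701)
∠(n_1, n_3) = 103.82°
δ = |180° − 103.82°| = 76.18°
76.18° > 2α = 48.46°  →  invalid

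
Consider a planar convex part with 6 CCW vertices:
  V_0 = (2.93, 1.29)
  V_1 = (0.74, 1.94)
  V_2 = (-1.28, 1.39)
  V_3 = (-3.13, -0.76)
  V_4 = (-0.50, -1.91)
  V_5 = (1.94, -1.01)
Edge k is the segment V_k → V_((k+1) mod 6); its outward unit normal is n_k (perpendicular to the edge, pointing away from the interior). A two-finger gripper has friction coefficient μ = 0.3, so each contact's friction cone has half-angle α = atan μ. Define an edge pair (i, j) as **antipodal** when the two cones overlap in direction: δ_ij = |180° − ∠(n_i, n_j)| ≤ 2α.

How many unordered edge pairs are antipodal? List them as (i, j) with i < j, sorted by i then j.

α = atan 0.3 = 16.70°;  2α = 33.40°
n_0 = (+0.2845, +0.9587)
n_1 = (-0.2627, +0.9649)
n_2 = (-0.7580, +0.6522)
n_3 = (-0.4006, -0.9162)
n_4 = (+0.3461, -0.9382)
n_5 = (+0.9185, -0.3954)
  (0,1): δ = 148.24°  ·
  (0,2): δ = 114.18°  ·
  (0,3): δ = 7.09°  ✓
  (0,4): δ = 36.78°  ·
  (0,5): δ = 83.24°  ·
  (1,2): δ = 145.94°  ·
  (1,3): δ = 38.85°  ·
  (1,4): δ = 5.02°  ✓
  (1,5): δ = 51.48°  ·
  (2,3): δ = 72.91°  ·
  (2,4): δ = 29.04°  ✓
  (2,5): δ = 17.42°  ✓
  (3,4): δ = 136.14°  ·
  (3,5): δ = 89.67°  ·
  (4,5): δ = 133.54°  ·
antipodal pairs: 4

count = 4; pairs: (0,3), (1,4), (2,4), (2,5)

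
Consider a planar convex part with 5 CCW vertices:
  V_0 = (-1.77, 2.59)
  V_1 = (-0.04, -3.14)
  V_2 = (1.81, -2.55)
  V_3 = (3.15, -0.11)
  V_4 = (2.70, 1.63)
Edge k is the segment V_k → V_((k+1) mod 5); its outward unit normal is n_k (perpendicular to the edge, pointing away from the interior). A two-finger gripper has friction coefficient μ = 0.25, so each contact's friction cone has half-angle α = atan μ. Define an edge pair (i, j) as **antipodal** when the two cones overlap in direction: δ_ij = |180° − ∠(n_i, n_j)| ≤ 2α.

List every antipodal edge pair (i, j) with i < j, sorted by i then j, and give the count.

α = atan 0.25 = 14.04°;  2α = 28.07°
n_0 = (-0.9573, -0.2890)
n_1 = (+0.3038, -0.9527)
n_2 = (+0.8765, -0.4814)
n_3 = (+0.9681, +0.2504)
n_4 = (+0.2100, +0.9777)
  (0,1): δ = 89.11°  ·
  (0,2): δ = 45.57°  ·
  (0,3): δ = 2.30°  ✓
  (0,4): δ = 61.08°  ·
  (1,2): δ = 136.46°  ·
  (1,3): δ = 93.19°  ·
  (1,4): δ = 29.81°  ·
  (2,3): δ = 136.73°  ·
  (2,4): δ = 73.35°  ·
  (3,4): δ = 116.62°  ·
antipodal pairs: 1

count = 1; pairs: (0,3)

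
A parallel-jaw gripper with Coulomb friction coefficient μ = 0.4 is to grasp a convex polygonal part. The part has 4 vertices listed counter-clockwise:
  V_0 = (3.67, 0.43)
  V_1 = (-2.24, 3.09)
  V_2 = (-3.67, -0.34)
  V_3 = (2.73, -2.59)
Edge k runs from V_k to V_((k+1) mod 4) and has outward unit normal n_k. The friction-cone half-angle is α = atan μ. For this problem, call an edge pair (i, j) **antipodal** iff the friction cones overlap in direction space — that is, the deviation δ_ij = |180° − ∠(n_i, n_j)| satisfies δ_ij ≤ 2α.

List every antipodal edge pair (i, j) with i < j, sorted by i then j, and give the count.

count = 2; pairs: (0,2), (1,3)

α = atan 0.4 = 21.80°;  2α = 43.60°
n_0 = (+0.4104, +0.9119)
n_1 = (-0.9230, +0.3848)
n_2 = (-0.3317, -0.9434)
n_3 = (+0.9548, -0.2972)
  (0,1): δ = 88.40°  ·
  (0,2): δ = 4.86°  ✓
  (0,3): δ = 96.94°  ·
  (1,2): δ = 86.74°  ·
  (1,3): δ = 5.34°  ✓
  (2,3): δ = 87.92°  ·
antipodal pairs: 2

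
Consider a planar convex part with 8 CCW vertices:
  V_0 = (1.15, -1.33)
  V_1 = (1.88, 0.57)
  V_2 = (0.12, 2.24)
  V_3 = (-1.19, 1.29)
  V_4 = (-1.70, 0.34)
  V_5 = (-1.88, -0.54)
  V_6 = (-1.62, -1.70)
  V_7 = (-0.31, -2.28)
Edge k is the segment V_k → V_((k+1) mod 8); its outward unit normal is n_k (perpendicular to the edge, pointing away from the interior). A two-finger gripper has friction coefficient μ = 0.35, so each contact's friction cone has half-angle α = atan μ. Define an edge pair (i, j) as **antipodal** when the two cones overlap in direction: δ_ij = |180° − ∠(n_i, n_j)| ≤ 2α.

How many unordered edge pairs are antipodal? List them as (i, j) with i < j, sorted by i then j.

count = 8; pairs: (0,2), (0,3), (0,4), (0,5), (1,5), (1,6), (2,7), (3,7)

α = atan 0.35 = 19.29°;  2α = 38.58°
n_0 = (+0.9335, -0.3586)
n_1 = (+0.6883, +0.7254)
n_2 = (-0.5871, +0.8095)
n_3 = (-0.8811, +0.4730)
n_4 = (-0.9797, +0.2004)
n_5 = (-0.9758, -0.2187)
n_6 = (-0.4048, -0.9144)
n_7 = (+0.5454, -0.8382)
  (0,1): δ = 112.48°  ·
  (0,2): δ = 33.03°  ✓
  (0,3): δ = 7.21°  ✓
  (0,4): δ = 9.46°  ✓
  (0,5): δ = 33.65°  ✓
  (0,6): δ = 87.14°  ·
  (0,7): δ = 144.07°  ·
  (1,2): δ = 100.55°  ·
  (1,3): δ = 74.73°  ·
  (1,4): δ = 58.06°  ·
  (1,5): δ = 33.87°  ✓
  (1,6): δ = 19.62°  ✓
  (1,7): δ = 76.55°  ·
  (2,3): δ = 154.18°  ·
  (2,4): δ = 137.51°  ·
  (2,5): δ = 113.32°  ·
  (2,6): δ = 59.83°  ·
  (2,7): δ = 2.90°  ✓
  (3,4): δ = 163.33°  ·
  (3,5): δ = 139.14°  ·
  (3,6): δ = 85.65°  ·
  (3,7): δ = 28.72°  ✓
  (4,5): δ = 155.81°  ·
  (4,6): δ = 102.32°  ·
  (4,7): δ = 45.39°  ·
  (5,6): δ = 126.51°  ·
  (5,7): δ = 69.58°  ·
  (6,7): δ = 123.07°  ·
antipodal pairs: 8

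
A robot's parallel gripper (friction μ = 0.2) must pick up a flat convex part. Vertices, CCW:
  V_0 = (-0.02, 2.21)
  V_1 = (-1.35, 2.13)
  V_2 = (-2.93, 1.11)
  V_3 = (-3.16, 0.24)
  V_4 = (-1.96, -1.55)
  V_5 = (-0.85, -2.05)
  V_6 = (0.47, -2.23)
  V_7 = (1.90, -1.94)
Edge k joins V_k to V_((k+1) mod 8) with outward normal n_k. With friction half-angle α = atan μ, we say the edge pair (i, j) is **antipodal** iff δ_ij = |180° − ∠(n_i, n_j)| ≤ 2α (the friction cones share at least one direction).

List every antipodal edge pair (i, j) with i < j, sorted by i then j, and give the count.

α = atan 0.2 = 11.31°;  2α = 22.62°
n_0 = (-0.0600, +0.9982)
n_1 = (-0.5424, +0.8401)
n_2 = (-0.9668, +0.2556)
n_3 = (-0.8306, -0.5568)
n_4 = (-0.4107, -0.9118)
n_5 = (-0.1351, -0.9908)
n_6 = (+0.1988, -0.9800)
n_7 = (+0.9076, +0.4199)
  (0,1): δ = 150.60°  ·
  (0,2): δ = 108.25°  ·
  (0,3): δ = 59.60°  ·
  (0,4): δ = 27.69°  ·
  (0,5): δ = 11.21°  ✓
  (0,6): δ = 8.02°  ✓
  (0,7): δ = 111.39°  ·
  (1,2): δ = 137.65°  ·
  (1,3): δ = 89.01°  ·
  (1,4): δ = 57.09°  ·
  (1,5): δ = 40.61°  ·
  (1,6): δ = 21.38°  ✓
  (1,7): δ = 81.98°  ·
  (2,3): δ = 131.35°  ·
  (2,4): δ = 99.44°  ·
  (2,5): δ = 82.96°  ·
  (2,6): δ = 63.73°  ·
  (2,7): δ = 39.64°  ·
  (3,4): δ = 148.09°  ·
  (3,5): δ = 131.60°  ·
  (3,6): δ = 112.37°  ·
  (3,7): δ = 9.01°  ✓
  (4,5): δ = 163.52°  ·
  (4,6): δ = 144.29°  ·
  (4,7): δ = 40.92°  ·
  (5,6): δ = 160.77°  ·
  (5,7): δ = 57.41°  ·
  (6,7): δ = 76.64°  ·
antipodal pairs: 4

count = 4; pairs: (0,5), (0,6), (1,6), (3,7)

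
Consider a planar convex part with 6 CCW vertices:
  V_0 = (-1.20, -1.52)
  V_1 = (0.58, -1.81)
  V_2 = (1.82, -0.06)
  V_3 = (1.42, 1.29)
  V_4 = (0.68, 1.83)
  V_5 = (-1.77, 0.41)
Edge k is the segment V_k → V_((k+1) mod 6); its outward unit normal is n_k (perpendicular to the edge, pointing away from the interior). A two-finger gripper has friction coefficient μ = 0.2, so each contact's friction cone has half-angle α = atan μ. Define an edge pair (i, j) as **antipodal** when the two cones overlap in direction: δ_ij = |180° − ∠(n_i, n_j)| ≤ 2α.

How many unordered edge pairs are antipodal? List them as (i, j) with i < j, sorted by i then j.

count = 1; pairs: (2,5)

α = atan 0.2 = 11.31°;  2α = 22.62°
n_0 = (-0.1608, -0.9870)
n_1 = (+0.8159, -0.5781)
n_2 = (+0.9588, +0.2841)
n_3 = (+0.5895, +0.8078)
n_4 = (-0.5015, +0.8652)
n_5 = (-0.9590, -0.2832)
  (0,1): δ = 116.07°  ·
  (0,2): δ = 64.24°  ·
  (0,3): δ = 26.87°  ·
  (0,4): δ = 39.35°  ·
  (0,5): δ = 115.71°  ·
  (1,2): δ = 128.18°  ·
  (1,3): δ = 90.80°  ·
  (1,4): δ = 24.58°  ·
  (1,5): δ = 51.77°  ·
  (2,3): δ = 142.62°  ·
  (2,4): δ = 76.41°  ·
  (2,5): δ = 0.05°  ✓
  (3,4): δ = 113.78°  ·
  (3,5): δ = 37.43°  ·
  (4,5): δ = 103.64°  ·
antipodal pairs: 1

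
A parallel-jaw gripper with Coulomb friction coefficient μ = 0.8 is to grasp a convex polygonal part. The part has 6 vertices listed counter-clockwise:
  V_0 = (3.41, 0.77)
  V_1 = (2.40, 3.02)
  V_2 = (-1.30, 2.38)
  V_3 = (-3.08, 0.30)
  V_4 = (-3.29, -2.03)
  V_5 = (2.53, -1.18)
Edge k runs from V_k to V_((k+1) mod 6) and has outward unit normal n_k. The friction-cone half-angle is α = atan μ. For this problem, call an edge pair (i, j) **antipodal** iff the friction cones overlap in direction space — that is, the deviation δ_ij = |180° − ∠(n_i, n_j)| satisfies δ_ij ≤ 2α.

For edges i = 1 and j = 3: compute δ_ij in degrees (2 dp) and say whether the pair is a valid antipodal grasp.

α = atan 0.8 = 38.66°;  2α = 77.32°
edge 1: e_1 = (-3.70, -0.64);  n_1 = (-0.1704, +0.9854)
edge 3: e_3 = (-0.21, -2.33);  n_3 = (-0.9960, +0.0898)
∠(n_1, n_3) = 75.04°
δ = |180° − 75.04°| = 104.96°
104.96° > 2α = 77.32°  →  invalid

δ = 104.96°, invalid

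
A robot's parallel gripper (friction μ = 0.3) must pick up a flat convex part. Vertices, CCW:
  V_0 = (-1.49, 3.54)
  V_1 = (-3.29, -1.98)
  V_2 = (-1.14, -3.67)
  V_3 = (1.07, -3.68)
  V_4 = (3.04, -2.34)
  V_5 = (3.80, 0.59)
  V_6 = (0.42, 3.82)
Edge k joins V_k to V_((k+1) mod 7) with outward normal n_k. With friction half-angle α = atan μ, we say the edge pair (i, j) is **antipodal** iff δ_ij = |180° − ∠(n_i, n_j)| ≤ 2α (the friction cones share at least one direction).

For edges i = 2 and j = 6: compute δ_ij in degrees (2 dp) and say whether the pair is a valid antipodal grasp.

δ = 8.60°, valid

α = atan 0.3 = 16.70°;  2α = 33.40°
edge 2: e_2 = (+2.21, -0.01);  n_2 = (-0.0045, -1.0000)
edge 6: e_6 = (-1.91, -0.28);  n_6 = (-0.1450, +0.9894)
∠(n_2, n_6) = 171.40°
δ = |180° − 171.40°| = 8.60°
8.60° ≤ 2α = 33.40°  →  valid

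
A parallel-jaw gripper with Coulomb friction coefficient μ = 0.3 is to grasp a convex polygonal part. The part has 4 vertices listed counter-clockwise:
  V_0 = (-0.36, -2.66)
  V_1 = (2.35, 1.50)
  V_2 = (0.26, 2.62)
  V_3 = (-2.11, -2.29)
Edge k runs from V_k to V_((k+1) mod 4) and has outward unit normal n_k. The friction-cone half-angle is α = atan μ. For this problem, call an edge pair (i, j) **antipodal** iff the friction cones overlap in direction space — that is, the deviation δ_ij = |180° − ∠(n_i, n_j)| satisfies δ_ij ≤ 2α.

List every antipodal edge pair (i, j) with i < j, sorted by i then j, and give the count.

α = atan 0.3 = 16.70°;  2α = 33.40°
n_0 = (+0.8379, -0.5458)
n_1 = (+0.4723, +0.8814)
n_2 = (-0.9006, +0.4347)
n_3 = (-0.2069, -0.9784)
  (0,1): δ = 85.10°  ·
  (0,2): δ = 7.32°  ✓
  (0,3): δ = 111.14°  ·
  (1,2): δ = 87.58°  ·
  (1,3): δ = 16.25°  ✓
  (2,3): δ = 76.17°  ·
antipodal pairs: 2

count = 2; pairs: (0,2), (1,3)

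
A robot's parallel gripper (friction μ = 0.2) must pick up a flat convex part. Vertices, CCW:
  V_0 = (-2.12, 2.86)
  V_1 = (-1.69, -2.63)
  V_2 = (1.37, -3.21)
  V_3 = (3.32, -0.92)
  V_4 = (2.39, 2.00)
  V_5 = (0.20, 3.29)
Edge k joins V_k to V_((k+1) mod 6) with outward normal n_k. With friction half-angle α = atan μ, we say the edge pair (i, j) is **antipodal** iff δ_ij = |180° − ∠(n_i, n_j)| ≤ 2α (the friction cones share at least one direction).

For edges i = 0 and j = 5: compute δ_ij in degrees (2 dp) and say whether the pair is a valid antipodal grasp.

δ = 96.02°, invalid

α = atan 0.2 = 11.31°;  2α = 22.62°
edge 0: e_0 = (+0.43, -5.49);  n_0 = (-0.9969, -0.0781)
edge 5: e_5 = (-2.32, -0.43);  n_5 = (-0.1822, +0.9833)
∠(n_0, n_5) = 83.98°
δ = |180° − 83.98°| = 96.02°
96.02° > 2α = 22.62°  →  invalid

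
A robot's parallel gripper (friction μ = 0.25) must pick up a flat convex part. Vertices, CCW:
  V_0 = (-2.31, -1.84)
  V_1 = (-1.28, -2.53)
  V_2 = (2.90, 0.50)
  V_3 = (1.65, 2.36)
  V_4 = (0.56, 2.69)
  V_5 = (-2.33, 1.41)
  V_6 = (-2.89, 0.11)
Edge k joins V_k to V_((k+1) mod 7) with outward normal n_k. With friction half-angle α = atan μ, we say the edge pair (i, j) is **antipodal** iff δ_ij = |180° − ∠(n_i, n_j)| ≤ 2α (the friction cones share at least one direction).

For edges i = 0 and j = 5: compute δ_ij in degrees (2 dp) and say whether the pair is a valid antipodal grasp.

δ = 100.51°, invalid

α = atan 0.25 = 14.04°;  2α = 28.07°
edge 0: e_0 = (+1.03, -0.69);  n_0 = (-0.5566, -0.8308)
edge 5: e_5 = (-0.56, -1.30);  n_5 = (-0.9184, +0.3956)
∠(n_0, n_5) = 79.49°
δ = |180° − 79.49°| = 100.51°
100.51° > 2α = 28.07°  →  invalid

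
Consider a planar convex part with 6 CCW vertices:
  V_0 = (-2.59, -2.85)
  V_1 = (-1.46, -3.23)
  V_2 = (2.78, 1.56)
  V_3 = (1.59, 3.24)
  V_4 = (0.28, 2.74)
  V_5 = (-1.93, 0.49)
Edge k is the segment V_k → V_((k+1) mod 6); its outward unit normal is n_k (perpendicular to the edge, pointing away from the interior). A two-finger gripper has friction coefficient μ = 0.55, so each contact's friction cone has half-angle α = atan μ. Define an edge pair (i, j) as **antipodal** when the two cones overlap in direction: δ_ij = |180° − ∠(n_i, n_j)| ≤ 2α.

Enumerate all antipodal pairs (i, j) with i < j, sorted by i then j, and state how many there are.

count = 6; pairs: (0,2), (0,3), (1,3), (1,4), (1,5), (2,5)

α = atan 0.55 = 28.81°;  2α = 57.62°
n_0 = (-0.3187, -0.9478)
n_1 = (+0.7488, -0.6628)
n_2 = (+0.8160, +0.5780)
n_3 = (-0.3566, +0.9343)
n_4 = (-0.7134, +0.7007)
n_5 = (-0.9810, +0.1939)
  (0,1): δ = 112.93°  ·
  (0,2): δ = 36.10°  ✓
  (0,3): δ = 39.48°  ✓
  (0,4): δ = 64.10°  ·
  (0,5): δ = 97.41°  ·
  (1,2): δ = 103.17°  ·
  (1,3): δ = 27.59°  ✓
  (1,4): δ = 2.97°  ✓
  (1,5): δ = 30.34°  ✓
  (2,3): δ = 104.42°  ·
  (2,4): δ = 79.80°  ·
  (2,5): δ = 46.49°  ✓
  (3,4): δ = 155.38°  ·
  (3,5): δ = 122.07°  ·
  (4,5): δ = 146.69°  ·
antipodal pairs: 6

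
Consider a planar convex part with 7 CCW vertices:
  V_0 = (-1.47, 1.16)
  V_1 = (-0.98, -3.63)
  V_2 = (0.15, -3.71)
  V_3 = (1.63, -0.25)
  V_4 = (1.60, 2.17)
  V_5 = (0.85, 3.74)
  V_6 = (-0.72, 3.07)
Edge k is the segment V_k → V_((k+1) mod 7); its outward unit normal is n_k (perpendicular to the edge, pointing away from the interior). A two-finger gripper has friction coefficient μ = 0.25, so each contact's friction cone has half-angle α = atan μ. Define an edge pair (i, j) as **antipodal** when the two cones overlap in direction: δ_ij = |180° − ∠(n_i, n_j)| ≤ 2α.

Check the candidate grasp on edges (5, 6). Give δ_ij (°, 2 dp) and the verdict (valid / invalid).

δ = 134.55°, invalid

α = atan 0.25 = 14.04°;  2α = 28.07°
edge 5: e_5 = (-1.57, -0.67);  n_5 = (-0.3925, +0.9197)
edge 6: e_6 = (-0.75, -1.91);  n_6 = (-0.9308, +0.3655)
∠(n_5, n_6) = 45.45°
δ = |180° − 45.45°| = 134.55°
134.55° > 2α = 28.07°  →  invalid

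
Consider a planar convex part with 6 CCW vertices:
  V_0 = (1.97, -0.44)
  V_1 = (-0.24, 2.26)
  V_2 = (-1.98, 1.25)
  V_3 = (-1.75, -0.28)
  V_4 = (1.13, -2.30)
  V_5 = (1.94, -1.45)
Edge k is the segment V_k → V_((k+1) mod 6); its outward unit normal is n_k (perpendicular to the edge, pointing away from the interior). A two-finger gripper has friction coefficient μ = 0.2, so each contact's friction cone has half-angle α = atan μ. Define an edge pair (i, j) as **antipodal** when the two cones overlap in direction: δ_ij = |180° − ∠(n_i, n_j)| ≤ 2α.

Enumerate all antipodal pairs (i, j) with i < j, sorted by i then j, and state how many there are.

α = atan 0.2 = 11.31°;  2α = 22.62°
n_0 = (+0.7738, +0.6334)
n_1 = (-0.5020, +0.8649)
n_2 = (-0.9889, -0.1487)
n_3 = (-0.5742, -0.8187)
n_4 = (+0.7239, -0.6899)
n_5 = (+0.9996, -0.0297)
  (0,1): δ = 99.17°  ·
  (0,2): δ = 30.75°  ·
  (0,3): δ = 15.65°  ✓
  (0,4): δ = 97.08°  ·
  (0,5): δ = 139.00°  ·
  (1,2): δ = 111.58°  ·
  (1,3): δ = 65.18°  ·
  (1,4): δ = 16.25°  ✓
  (1,5): δ = 58.17°  ·
  (2,3): δ = 133.59°  ·
  (2,4): δ = 52.17°  ·
  (2,5): δ = 10.25°  ✓
  (3,4): δ = 98.57°  ·
  (3,5): δ = 56.66°  ·
  (4,5): δ = 138.08°  ·
antipodal pairs: 3

count = 3; pairs: (0,3), (1,4), (2,5)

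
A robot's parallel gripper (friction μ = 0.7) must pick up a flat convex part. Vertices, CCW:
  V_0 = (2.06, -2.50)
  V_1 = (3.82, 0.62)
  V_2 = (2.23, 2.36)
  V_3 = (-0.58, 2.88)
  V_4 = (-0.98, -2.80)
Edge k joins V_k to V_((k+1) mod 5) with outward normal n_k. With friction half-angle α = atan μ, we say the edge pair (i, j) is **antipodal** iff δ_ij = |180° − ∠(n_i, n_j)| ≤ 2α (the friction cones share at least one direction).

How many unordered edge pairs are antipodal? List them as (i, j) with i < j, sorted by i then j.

α = atan 0.7 = 34.99°;  2α = 69.98°
n_0 = (+0.8710, -0.4913)
n_1 = (+0.7382, +0.6746)
n_2 = (+0.1820, +0.9833)
n_3 = (-0.9975, +0.0702)
n_4 = (+0.0982, -0.9952)
  (0,1): δ = 108.15°  ·
  (0,2): δ = 71.06°  ·
  (0,3): δ = 25.40°  ✓
  (0,4): δ = 125.06°  ·
  (1,2): δ = 142.91°  ·
  (1,3): δ = 46.45°  ✓
  (1,4): δ = 53.22°  ✓
  (2,3): δ = 83.54°  ·
  (2,4): δ = 16.12°  ✓
  (3,4): δ = 80.34°  ·
antipodal pairs: 4

count = 4; pairs: (0,3), (1,3), (1,4), (2,4)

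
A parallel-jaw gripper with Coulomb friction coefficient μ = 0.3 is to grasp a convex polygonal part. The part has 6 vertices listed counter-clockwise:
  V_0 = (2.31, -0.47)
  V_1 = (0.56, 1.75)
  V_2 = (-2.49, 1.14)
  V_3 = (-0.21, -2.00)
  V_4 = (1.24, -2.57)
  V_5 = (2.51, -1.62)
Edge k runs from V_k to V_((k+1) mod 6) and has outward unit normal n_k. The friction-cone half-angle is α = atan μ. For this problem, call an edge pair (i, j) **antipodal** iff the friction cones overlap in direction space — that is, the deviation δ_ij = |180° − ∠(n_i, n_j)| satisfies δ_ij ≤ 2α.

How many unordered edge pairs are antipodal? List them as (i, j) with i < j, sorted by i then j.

α = atan 0.3 = 16.70°;  2α = 33.40°
n_0 = (+0.7853, +0.6191)
n_1 = (-0.1961, +0.9806)
n_2 = (-0.8092, -0.5876)
n_3 = (-0.3659, -0.9307)
n_4 = (+0.5990, -0.8008)
n_5 = (+0.9852, +0.1713)
  (0,1): δ = 116.94°  ·
  (0,2): δ = 2.26°  ✓
  (0,3): δ = 30.29°  ✓
  (0,4): δ = 88.55°  ·
  (0,5): δ = 151.62°  ·
  (1,2): δ = 65.33°  ·
  (1,3): δ = 32.77°  ✓
  (1,4): δ = 25.49°  ✓
  (1,5): δ = 88.56°  ·
  (2,3): δ = 147.44°  ·
  (2,4): δ = 89.19°  ·
  (2,5): δ = 26.12°  ✓
  (3,4): δ = 121.74°  ·
  (3,5): δ = 58.67°  ·
  (4,5): δ = 116.93°  ·
antipodal pairs: 5

count = 5; pairs: (0,2), (0,3), (1,3), (1,4), (2,5)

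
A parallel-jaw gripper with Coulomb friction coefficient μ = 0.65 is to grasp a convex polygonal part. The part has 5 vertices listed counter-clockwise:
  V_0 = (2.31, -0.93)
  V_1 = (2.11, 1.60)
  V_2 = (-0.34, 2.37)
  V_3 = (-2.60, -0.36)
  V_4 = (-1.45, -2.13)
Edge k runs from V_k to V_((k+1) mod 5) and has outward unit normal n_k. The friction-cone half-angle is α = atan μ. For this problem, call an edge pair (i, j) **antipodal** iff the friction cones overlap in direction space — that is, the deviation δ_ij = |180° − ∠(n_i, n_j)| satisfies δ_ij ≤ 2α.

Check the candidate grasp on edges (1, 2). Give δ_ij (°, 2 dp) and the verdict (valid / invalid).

δ = 112.17°, invalid

α = atan 0.65 = 33.02°;  2α = 66.05°
edge 1: e_1 = (-2.45, +0.77);  n_1 = (+0.2998, +0.9540)
edge 2: e_2 = (-2.26, -2.73);  n_2 = (-0.7703, +0.6377)
∠(n_1, n_2) = 67.83°
δ = |180° − 67.83°| = 112.17°
112.17° > 2α = 66.05°  →  invalid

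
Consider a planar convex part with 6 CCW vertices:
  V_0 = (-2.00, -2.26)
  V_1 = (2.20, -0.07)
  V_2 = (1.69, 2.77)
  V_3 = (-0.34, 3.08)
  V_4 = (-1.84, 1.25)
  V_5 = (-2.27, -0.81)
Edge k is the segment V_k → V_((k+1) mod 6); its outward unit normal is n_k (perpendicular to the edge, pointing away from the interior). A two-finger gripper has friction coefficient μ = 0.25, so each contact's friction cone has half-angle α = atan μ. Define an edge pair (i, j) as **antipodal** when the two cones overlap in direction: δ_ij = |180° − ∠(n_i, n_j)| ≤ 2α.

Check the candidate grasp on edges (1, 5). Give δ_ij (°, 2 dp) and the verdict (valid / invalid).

δ = 0.37°, valid

α = atan 0.25 = 14.04°;  2α = 28.07°
edge 1: e_1 = (-0.51, +2.84);  n_1 = (+0.9843, +0.1768)
edge 5: e_5 = (+0.27, -1.45);  n_5 = (-0.9831, -0.1831)
∠(n_1, n_5) = 179.63°
δ = |180° − 179.63°| = 0.37°
0.37° ≤ 2α = 28.07°  →  valid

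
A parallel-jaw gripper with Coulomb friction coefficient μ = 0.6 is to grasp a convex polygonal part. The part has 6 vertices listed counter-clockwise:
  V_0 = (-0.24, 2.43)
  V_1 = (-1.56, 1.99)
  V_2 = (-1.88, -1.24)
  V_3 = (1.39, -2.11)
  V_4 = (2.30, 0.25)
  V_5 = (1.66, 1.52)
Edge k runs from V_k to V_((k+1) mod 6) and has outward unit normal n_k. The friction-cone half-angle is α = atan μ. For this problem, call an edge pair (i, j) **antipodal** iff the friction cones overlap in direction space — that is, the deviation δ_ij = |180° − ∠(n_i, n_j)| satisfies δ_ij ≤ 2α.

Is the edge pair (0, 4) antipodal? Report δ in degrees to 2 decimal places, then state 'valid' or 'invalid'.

δ = 98.31°, invalid

α = atan 0.6 = 30.96°;  2α = 61.93°
edge 0: e_0 = (-1.32, -0.44);  n_0 = (-0.3162, +0.9487)
edge 4: e_4 = (-0.64, +1.27);  n_4 = (+0.8930, +0.4500)
∠(n_0, n_4) = 81.69°
δ = |180° − 81.69°| = 98.31°
98.31° > 2α = 61.93°  →  invalid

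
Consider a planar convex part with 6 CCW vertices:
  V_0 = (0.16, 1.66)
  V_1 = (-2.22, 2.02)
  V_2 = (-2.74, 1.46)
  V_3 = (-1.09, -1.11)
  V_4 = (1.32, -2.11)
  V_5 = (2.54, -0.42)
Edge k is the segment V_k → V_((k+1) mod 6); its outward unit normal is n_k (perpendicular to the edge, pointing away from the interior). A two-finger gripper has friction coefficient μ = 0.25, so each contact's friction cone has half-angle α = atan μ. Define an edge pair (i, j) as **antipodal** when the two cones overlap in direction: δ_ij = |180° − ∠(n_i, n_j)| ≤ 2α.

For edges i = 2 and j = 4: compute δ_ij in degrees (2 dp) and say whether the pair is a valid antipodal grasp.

δ = 68.53°, invalid

α = atan 0.25 = 14.04°;  2α = 28.07°
edge 2: e_2 = (+1.65, -2.57);  n_2 = (-0.8415, -0.5403)
edge 4: e_4 = (+1.22, +1.69);  n_4 = (+0.8108, -0.5853)
∠(n_2, n_4) = 111.47°
δ = |180° − 111.47°| = 68.53°
68.53° > 2α = 28.07°  →  invalid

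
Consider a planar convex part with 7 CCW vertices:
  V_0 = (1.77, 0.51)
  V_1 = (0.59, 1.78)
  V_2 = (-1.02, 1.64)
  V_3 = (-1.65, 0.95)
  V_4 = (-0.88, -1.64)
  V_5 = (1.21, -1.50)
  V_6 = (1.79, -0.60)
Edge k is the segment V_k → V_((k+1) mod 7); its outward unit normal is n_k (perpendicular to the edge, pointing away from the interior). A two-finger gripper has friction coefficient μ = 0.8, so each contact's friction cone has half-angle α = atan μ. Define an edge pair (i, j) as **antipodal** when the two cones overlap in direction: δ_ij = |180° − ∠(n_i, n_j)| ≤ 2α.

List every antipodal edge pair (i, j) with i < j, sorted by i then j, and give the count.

count = 9; pairs: (0,3), (0,4), (1,4), (1,5), (2,4), (2,5), (2,6), (3,5), (3,6)

α = atan 0.8 = 38.66°;  2α = 77.32°
n_0 = (+0.7326, +0.6807)
n_1 = (-0.0866, +0.9962)
n_2 = (-0.7385, +0.6743)
n_3 = (-0.9585, -0.2850)
n_4 = (+0.0668, -0.9978)
n_5 = (+0.8406, -0.5417)
n_6 = (+0.9998, +0.0180)
  (0,1): δ = 127.93°  ·
  (0,2): δ = 85.29°  ·
  (0,3): δ = 26.34°  ✓
  (0,4): δ = 50.94°  ✓
  (0,5): δ = 104.30°  ·
  (0,6): δ = 138.14°  ·
  (1,2): δ = 137.37°  ·
  (1,3): δ = 78.41°  ·
  (1,4): δ = 1.14°  ✓
  (1,5): δ = 52.23°  ✓
  (1,6): δ = 86.06°  ·
  (2,3): δ = 121.05°  ·
  (2,4): δ = 43.77°  ✓
  (2,5): δ = 9.60°  ✓
  (2,6): δ = 43.43°  ✓
  (3,4): δ = 102.72°  ·
  (3,5): δ = 49.36°  ✓
  (3,6): δ = 15.52°  ✓
  (4,5): δ = 126.63°  ·
  (4,6): δ = 92.80°  ·
  (5,6): δ = 146.17°  ·
antipodal pairs: 9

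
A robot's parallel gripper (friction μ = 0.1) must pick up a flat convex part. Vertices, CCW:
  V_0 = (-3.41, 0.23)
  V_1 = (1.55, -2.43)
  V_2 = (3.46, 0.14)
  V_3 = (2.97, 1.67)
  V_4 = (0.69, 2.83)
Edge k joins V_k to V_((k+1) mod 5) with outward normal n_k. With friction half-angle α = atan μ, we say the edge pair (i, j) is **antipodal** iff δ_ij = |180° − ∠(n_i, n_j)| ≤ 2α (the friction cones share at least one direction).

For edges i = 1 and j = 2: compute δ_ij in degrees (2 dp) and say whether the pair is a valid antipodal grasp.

δ = 125.62°, invalid

α = atan 0.1 = 5.71°;  2α = 11.42°
edge 1: e_1 = (+1.91, +2.57);  n_1 = (+0.8026, -0.5965)
edge 2: e_2 = (-0.49, +1.53);  n_2 = (+0.9524, +0.3050)
∠(n_1, n_2) = 54.38°
δ = |180° − 54.38°| = 125.62°
125.62° > 2α = 11.42°  →  invalid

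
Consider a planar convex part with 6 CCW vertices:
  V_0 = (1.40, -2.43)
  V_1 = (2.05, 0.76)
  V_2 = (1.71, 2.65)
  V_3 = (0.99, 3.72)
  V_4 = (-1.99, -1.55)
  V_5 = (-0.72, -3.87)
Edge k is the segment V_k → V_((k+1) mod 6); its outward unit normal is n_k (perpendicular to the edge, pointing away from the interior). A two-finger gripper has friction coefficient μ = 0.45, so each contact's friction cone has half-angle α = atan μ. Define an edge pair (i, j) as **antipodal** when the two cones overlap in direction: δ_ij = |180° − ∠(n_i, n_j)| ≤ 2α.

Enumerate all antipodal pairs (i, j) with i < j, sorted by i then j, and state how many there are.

α = atan 0.45 = 24.23°;  2α = 48.46°
n_0 = (+0.9799, -0.1997)
n_1 = (+0.9842, +0.1771)
n_2 = (+0.8297, +0.5583)
n_3 = (-0.8705, +0.4922)
n_4 = (-0.8772, -0.4802)
n_5 = (+0.5619, -0.8272)
  (0,1): δ = 158.28°  ·
  (0,2): δ = 134.55°  ·
  (0,3): δ = 17.97°  ✓
  (0,4): δ = 40.21°  ✓
  (0,5): δ = 135.70°  ·
  (1,2): δ = 156.26°  ·
  (1,3): δ = 39.68°  ✓
  (1,4): δ = 18.50°  ✓
  (1,5): δ = 113.99°  ·
  (2,3): δ = 63.42°  ·
  (2,4): δ = 5.24°  ✓
  (2,5): δ = 90.25°  ·
  (3,4): δ = 121.82°  ·
  (3,5): δ = 26.33°  ✓
  (4,5): δ = 84.51°  ·
antipodal pairs: 6

count = 6; pairs: (0,3), (0,4), (1,3), (1,4), (2,4), (3,5)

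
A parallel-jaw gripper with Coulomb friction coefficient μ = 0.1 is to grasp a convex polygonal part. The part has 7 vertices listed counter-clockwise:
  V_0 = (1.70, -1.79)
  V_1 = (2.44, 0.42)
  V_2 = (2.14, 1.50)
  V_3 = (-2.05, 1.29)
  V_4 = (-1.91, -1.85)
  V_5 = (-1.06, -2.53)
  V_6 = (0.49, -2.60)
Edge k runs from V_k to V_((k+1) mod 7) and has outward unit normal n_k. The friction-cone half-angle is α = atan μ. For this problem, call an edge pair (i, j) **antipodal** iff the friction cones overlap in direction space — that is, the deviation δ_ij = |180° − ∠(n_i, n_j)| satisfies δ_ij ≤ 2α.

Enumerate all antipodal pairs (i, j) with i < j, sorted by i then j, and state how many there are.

α = atan 0.1 = 5.71°;  2α = 11.42°
n_0 = (+0.9483, -0.3175)
n_1 = (+0.9635, +0.2676)
n_2 = (-0.0501, +0.9987)
n_3 = (-0.9990, -0.0445)
n_4 = (-0.6247, -0.7809)
n_5 = (-0.0451, -0.9990)
n_6 = (+0.5563, -0.8310)
  (0,1): δ = 145.96°  ·
  (0,2): δ = 68.62°  ·
  (0,3): δ = 21.07°  ·
  (0,4): δ = 69.85°  ·
  (0,5): δ = 105.93°  ·
  (0,6): δ = 142.31°  ·
  (1,2): δ = 102.65°  ·
  (1,3): δ = 12.97°  ·
  (1,4): δ = 35.82°  ·
  (1,5): δ = 71.89°  ·
  (1,6): δ = 108.28°  ·
  (2,3): δ = 90.32°  ·
  (2,4): δ = 41.53°  ·
  (2,5): δ = 5.46°  ✓
  (2,6): δ = 30.93°  ·
  (3,4): δ = 131.21°  ·
  (3,5): δ = 95.14°  ·
  (3,6): δ = 58.75°  ·
  (4,5): δ = 143.93°  ·
  (4,6): δ = 107.54°  ·
  (5,6): δ = 143.62°  ·
antipodal pairs: 1

count = 1; pairs: (2,5)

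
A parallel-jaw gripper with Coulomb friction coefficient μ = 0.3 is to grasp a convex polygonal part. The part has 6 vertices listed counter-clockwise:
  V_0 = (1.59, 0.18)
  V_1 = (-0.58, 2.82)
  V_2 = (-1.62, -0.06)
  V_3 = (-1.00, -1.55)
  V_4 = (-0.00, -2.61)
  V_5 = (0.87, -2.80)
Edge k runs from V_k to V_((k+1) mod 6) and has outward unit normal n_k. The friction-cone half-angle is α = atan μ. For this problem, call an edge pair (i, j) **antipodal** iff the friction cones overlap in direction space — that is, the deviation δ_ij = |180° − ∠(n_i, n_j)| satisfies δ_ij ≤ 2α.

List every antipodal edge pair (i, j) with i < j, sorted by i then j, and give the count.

count = 3; pairs: (0,2), (0,3), (1,5)

α = atan 0.3 = 16.70°;  2α = 33.40°
n_0 = (+0.7725, +0.6350)
n_1 = (-0.9406, +0.3396)
n_2 = (-0.9233, -0.3842)
n_3 = (-0.7274, -0.6862)
n_4 = (-0.2134, -0.9770)
n_5 = (+0.9720, -0.2349)
  (0,1): δ = 59.27°  ·
  (0,2): δ = 16.83°  ✓
  (0,3): δ = 3.91°  ✓
  (0,4): δ = 38.26°  ·
  (0,5): δ = 127.00°  ·
  (1,2): δ = 137.55°  ·
  (1,3): δ = 116.81°  ·
  (1,4): δ = 82.46°  ·
  (1,5): δ = 6.27°  ✓
  (2,3): δ = 159.26°  ·
  (2,4): δ = 124.91°  ·
  (2,5): δ = 36.18°  ·
  (3,4): δ = 145.65°  ·
  (3,5): δ = 56.91°  ·
  (4,5): δ = 91.26°  ·
antipodal pairs: 3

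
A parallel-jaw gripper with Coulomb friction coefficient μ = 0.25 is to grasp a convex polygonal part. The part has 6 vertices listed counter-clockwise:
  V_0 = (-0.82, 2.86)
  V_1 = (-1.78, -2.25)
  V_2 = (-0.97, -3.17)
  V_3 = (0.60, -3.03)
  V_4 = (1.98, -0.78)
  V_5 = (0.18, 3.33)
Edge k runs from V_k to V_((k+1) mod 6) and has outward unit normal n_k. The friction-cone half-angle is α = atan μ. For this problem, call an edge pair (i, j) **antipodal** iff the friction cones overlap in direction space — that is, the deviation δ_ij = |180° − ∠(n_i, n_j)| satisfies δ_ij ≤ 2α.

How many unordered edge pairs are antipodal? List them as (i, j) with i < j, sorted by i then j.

α = atan 0.25 = 14.04°;  2α = 28.07°
n_0 = (-0.9828, +0.1846)
n_1 = (-0.7506, -0.6608)
n_2 = (+0.0888, -0.9960)
n_3 = (+0.8524, -0.5228)
n_4 = (+0.9160, +0.4012)
n_5 = (-0.4254, +0.9050)
  (0,1): δ = 128.00°  ·
  (0,2): δ = 74.26°  ·
  (0,3): δ = 20.88°  ✓
  (0,4): δ = 34.29°  ·
  (0,5): δ = 125.81°  ·
  (1,2): δ = 126.27°  ·
  (1,3): δ = 72.88°  ·
  (1,4): δ = 17.71°  ✓
  (1,5): δ = 73.81°  ·
  (2,3): δ = 126.62°  ·
  (2,4): δ = 71.44°  ·
  (2,5): δ = 20.08°  ✓
  (3,4): δ = 124.83°  ·
  (3,5): δ = 33.30°  ·
  (4,5): δ = 88.48°  ·
antipodal pairs: 3

count = 3; pairs: (0,3), (1,4), (2,5)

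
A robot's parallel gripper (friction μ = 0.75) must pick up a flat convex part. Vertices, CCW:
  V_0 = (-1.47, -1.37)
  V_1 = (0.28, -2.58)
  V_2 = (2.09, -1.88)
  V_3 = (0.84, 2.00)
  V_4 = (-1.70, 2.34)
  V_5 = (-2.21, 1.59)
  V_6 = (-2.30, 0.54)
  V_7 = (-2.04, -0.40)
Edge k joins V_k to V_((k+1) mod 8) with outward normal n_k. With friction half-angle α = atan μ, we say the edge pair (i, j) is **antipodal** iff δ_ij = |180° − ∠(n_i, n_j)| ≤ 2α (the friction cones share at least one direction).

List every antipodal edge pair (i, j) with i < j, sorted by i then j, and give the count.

count = 11; pairs: (0,2), (0,3), (1,3), (1,4), (1,5), (2,4), (2,5), (2,6), (2,7), (3,6), (3,7)

α = atan 0.75 = 36.87°;  2α = 73.74°
n_0 = (-0.5687, -0.8225)
n_1 = (+0.3607, -0.9327)
n_2 = (+0.9518, +0.3066)
n_3 = (+0.1327, +0.9912)
n_4 = (-0.8269, +0.5623)
n_5 = (-0.9963, +0.0854)
n_6 = (-0.9638, -0.2666)
n_7 = (-0.8622, -0.5066)
  (0,1): δ = 124.20°  ·
  (0,2): δ = 37.48°  ✓
  (0,3): δ = 27.04°  ✓
  (0,4): δ = 90.45°  ·
  (0,5): δ = 119.76°  ·
  (0,6): δ = 140.12°  ·
  (0,7): δ = 155.10°  ·
  (1,2): δ = 93.29°  ·
  (1,3): δ = 28.77°  ✓
  (1,4): δ = 34.64°  ✓
  (1,5): δ = 63.96°  ✓
  (1,6): δ = 84.32°  ·
  (1,7): δ = 99.30°  ·
  (2,3): δ = 115.48°  ·
  (2,4): δ = 52.07°  ✓
  (2,5): δ = 22.76°  ✓
  (2,6): δ = 2.40°  ✓
  (2,7): δ = 12.58°  ✓
  (3,4): δ = 116.59°  ·
  (3,5): δ = 87.27°  ·
  (3,6): δ = 66.91°  ✓
  (3,7): δ = 51.94°  ✓
  (4,5): δ = 150.68°  ·
  (4,6): δ = 130.32°  ·
  (4,7): δ = 115.34°  ·
  (5,6): δ = 159.64°  ·
  (5,7): δ = 144.66°  ·
  (6,7): δ = 165.02°  ·
antipodal pairs: 11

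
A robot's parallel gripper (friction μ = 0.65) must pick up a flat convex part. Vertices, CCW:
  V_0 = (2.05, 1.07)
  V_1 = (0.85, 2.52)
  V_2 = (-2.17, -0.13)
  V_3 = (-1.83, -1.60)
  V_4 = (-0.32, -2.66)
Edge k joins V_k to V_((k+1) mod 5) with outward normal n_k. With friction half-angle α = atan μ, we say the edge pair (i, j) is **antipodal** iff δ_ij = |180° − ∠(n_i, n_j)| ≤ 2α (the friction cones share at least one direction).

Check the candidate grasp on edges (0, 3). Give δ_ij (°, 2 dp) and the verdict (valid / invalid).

δ = 15.32°, valid

α = atan 0.65 = 33.02°;  2α = 66.05°
edge 0: e_0 = (-1.20, +1.45);  n_0 = (+0.7704, +0.6376)
edge 3: e_3 = (+1.51, -1.06);  n_3 = (-0.5746, -0.8185)
∠(n_0, n_3) = 164.68°
δ = |180° − 164.68°| = 15.32°
15.32° ≤ 2α = 66.05°  →  valid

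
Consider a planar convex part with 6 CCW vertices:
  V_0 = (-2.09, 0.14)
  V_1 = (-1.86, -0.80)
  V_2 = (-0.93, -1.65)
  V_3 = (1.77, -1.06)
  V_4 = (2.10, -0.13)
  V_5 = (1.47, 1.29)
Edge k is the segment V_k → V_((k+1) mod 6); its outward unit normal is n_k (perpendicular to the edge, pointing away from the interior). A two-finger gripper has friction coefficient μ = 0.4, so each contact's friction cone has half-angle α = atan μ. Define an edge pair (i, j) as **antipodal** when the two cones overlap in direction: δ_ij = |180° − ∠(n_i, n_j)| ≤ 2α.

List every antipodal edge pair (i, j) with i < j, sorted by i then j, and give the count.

α = atan 0.4 = 21.80°;  2α = 43.60°
n_0 = (-0.9713, -0.2377)
n_1 = (-0.6746, -0.7381)
n_2 = (+0.2135, -0.9769)
n_3 = (+0.9424, -0.3344)
n_4 = (+0.9141, +0.4055)
n_5 = (-0.3074, +0.9516)
  (0,1): δ = 146.18°  ·
  (0,2): δ = 91.42°  ·
  (0,3): δ = 33.29°  ✓
  (0,4): δ = 10.18°  ✓
  (0,5): δ = 94.15°  ·
  (1,2): δ = 125.25°  ·
  (1,3): δ = 67.11°  ·
  (1,4): δ = 23.65°  ✓
  (1,5): δ = 60.33°  ·
  (2,3): δ = 121.86°  ·
  (2,4): δ = 78.40°  ·
  (2,5): δ = 5.58°  ✓
  (3,4): δ = 136.54°  ·
  (3,5): δ = 52.56°  ·
  (4,5): δ = 96.02°  ·
antipodal pairs: 4

count = 4; pairs: (0,3), (0,4), (1,4), (2,5)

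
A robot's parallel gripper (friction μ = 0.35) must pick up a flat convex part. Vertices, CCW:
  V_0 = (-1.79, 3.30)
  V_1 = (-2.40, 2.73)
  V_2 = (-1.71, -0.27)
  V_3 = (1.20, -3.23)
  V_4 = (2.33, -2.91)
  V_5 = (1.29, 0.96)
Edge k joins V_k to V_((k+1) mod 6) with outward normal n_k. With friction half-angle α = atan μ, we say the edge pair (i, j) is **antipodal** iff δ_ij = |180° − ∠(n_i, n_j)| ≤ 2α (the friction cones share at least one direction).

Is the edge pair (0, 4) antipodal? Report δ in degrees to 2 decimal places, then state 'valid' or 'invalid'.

α = atan 0.35 = 19.29°;  2α = 38.58°
edge 0: e_0 = (-0.61, -0.57);  n_0 = (-0.6827, +0.7307)
edge 4: e_4 = (-1.04, +3.87);  n_4 = (+0.9657, +0.2595)
∠(n_0, n_4) = 118.02°
δ = |180° − 118.02°| = 61.98°
61.98° > 2α = 38.58°  →  invalid

δ = 61.98°, invalid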